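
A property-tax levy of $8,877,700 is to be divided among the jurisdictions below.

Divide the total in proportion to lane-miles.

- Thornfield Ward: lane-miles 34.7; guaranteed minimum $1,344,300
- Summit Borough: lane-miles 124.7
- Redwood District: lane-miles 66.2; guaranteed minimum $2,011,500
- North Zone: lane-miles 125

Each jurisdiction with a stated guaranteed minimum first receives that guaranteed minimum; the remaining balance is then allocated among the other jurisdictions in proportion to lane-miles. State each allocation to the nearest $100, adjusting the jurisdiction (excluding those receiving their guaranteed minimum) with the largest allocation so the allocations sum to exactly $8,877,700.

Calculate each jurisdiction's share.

Thornfield Ward: $1,344,300; Summit Borough: $2,757,600; Redwood District: $2,011,500; North Zone: $2,764,300

Guaranteed amounts: Thornfield Ward $1,344,300; Redwood District $2,011,500. Balance $5,521,900.
Balance split over remaining lane-miles 249.7: Summit Borough 2,757,632.88 → $2,757,600; North Zone 2,764,267.12 → $2,764,300.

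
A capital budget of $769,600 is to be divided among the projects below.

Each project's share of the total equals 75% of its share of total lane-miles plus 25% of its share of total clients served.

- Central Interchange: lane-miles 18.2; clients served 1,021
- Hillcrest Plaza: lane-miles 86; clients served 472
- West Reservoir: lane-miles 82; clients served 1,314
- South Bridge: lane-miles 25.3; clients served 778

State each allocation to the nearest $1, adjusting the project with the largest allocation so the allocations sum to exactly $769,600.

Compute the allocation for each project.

Central Interchange: $104,464 | Hillcrest Plaza: $260,032 | West Reservoir: $294,305 | South Bridge: $110,799

Totals — lane-miles 211.5, clients served 3,585.
Blended shares (75% lane-miles + 25% clients served): Central Interchange 0.1357; Hillcrest Plaza 0.3379; West Reservoir 0.3824; South Bridge 0.1440.
Raw shares: Central Interchange 104,464.31; Hillcrest Plaza 260,032.03; West Reservoir 294,304.23; South Bridge 110,799.43.
At nearest $1: Central Interchange $104,464; Hillcrest Plaza $260,032; West Reservoir $294,304; South Bridge $110,799. Sum = $769,599.
Difference $769,600 − $769,599 = +$1 applied to largest allocation (West Reservoir): West Reservoir becomes $294,305.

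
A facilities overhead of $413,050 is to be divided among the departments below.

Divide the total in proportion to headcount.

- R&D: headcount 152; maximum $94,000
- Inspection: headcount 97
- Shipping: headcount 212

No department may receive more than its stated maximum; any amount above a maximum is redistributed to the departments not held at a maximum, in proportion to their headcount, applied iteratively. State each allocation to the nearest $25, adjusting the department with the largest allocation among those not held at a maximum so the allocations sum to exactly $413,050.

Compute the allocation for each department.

R&D: $94,000; Inspection: $100,150; Shipping: $218,900

Headcount total: 461.
Unconstrained shares: R&D 136,190.02; Inspection 86,910.74; Shipping 189,949.24.
Held at cap: R&D ($94,000); balance $319,050 reallocated over remaining headcount 309.
Remaining shares: Inspection 100,154.85 → $100,150; Shipping 218,895.15 → $218,900.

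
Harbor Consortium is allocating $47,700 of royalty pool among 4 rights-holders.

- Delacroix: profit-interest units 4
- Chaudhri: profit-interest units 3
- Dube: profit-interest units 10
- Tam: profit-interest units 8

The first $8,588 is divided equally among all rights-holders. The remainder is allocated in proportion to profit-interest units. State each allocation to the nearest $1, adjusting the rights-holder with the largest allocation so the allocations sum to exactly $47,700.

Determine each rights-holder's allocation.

First tranche $8,588 split equally: $2,147 each.
Remainder $39,112 by profit-interest units (total 25): Delacroix 6,257.92 → $6,258; Chaudhri 4,693.44 → $4,693; Dube 15,644.80 → $15,645; Tam 12,515.84 → $12,516.
Totals: Delacroix $2,147 + $6,258 = $8,405; Chaudhri $2,147 + $4,693 = $6,840; Dube $2,147 + $15,645 = $17,792; Tam $2,147 + $12,516 = $14,663.

Delacroix: $8,405; Chaudhri: $6,840; Dube: $17,792; Tam: $14,663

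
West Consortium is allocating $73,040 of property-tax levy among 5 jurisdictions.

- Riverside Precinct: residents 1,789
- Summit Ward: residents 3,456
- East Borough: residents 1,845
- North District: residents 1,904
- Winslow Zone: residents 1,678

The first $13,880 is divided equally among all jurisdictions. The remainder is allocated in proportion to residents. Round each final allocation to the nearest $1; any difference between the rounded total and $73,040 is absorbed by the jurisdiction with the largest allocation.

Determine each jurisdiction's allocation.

First tranche $13,880 split equally: $2,776 each.
Remainder $59,160 by residents (total 10,672): Riverside Precinct 9,917.28 → $9,917; Summit Ward 19,158.26 → $19,158; East Borough 10,227.72 → $10,228; North District 10,554.78 → $10,555; Winslow Zone 9,301.96 → $9,302.
Totals: Riverside Precinct $2,776 + $9,917 = $12,693; Summit Ward $2,776 + $19,158 = $21,934; East Borough $2,776 + $10,228 = $13,004; North District $2,776 + $10,555 = $13,331; Winslow Zone $2,776 + $9,302 = $12,078.

Riverside Precinct: $12,693 · Summit Ward: $21,934 · East Borough: $13,004 · North District: $13,331 · Winslow Zone: $12,078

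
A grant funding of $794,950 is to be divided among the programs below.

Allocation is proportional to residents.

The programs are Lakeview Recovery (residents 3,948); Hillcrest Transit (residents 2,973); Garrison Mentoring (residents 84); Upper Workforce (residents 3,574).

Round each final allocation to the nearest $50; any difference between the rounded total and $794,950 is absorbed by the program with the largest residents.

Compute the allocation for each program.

Lakeview Recovery: $296,700 · Hillcrest Transit: $223,400 · Garrison Mentoring: $6,300 · Upper Workforce: $268,550

Total residents = 10,579.
Raw shares: Lakeview Recovery 3,948/10,579 × $794,950 = 296,669.12; Hillcrest Transit 2,973/10,579 × $794,950 = 223,403.57; Garrison Mentoring 84/10,579 × $794,950 = 6,312.11; Upper Workforce 3,574/10,579 × $794,950 = 268,565.20.
Rounded to nearest $50: Lakeview Recovery $296,650; Hillcrest Transit $223,400; Garrison Mentoring $6,300; Upper Workforce $268,550. Sum = $794,900.
Difference $794,950 − $794,900 = +$50 applied to largest residents (Lakeview Recovery): Lakeview Recovery becomes $296,700.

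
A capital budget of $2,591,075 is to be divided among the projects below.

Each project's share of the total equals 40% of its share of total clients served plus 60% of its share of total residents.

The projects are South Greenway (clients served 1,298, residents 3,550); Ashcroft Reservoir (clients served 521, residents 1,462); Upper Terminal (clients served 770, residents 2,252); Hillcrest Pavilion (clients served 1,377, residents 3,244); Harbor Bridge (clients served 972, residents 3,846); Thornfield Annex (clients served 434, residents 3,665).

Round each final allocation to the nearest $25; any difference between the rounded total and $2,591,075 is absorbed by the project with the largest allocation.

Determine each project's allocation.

Totals — clients served 5,372, residents 18,019.
Blended shares (40% clients served + 60% residents): South Greenway 0.2149; Ashcroft Reservoir 0.0875; Upper Terminal 0.1323; Hillcrest Pavilion 0.2106; Harbor Bridge 0.2004; Thornfield Annex 0.1544.
Pro-rata amounts: South Greenway 556,712.80; Ashcroft Reservoir 226,656.08; Upper Terminal 342,855.81; Hillcrest Pavilion 545,553.32; Harbor Bridge 519,355.33; Thornfield Annex 399,941.65.
At nearest $25: South Greenway $556,725; Ashcroft Reservoir $226,650; Upper Terminal $342,850; Hillcrest Pavilion $545,550; Harbor Bridge $519,350; Thornfield Annex $399,950. Sum = $2,591,075.
Sum already equals the total — no adjustment.

South Greenway: $556,725 | Ashcroft Reservoir: $226,650 | Upper Terminal: $342,850 | Hillcrest Pavilion: $545,550 | Harbor Bridge: $519,350 | Thornfield Annex: $399,950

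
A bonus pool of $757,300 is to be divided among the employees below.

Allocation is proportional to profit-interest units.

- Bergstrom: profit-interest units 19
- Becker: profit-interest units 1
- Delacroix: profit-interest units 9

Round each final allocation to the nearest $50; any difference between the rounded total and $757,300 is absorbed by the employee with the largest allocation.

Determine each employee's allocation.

Combined profit-interest units = 29.
Proportional shares: Bergstrom 19/29 × $757,300 = 496,162.07; Becker 1/29 × $757,300 = 26,113.79; Delacroix 9/29 × $757,300 = 235,024.14.
At nearest $50: Bergstrom $496,150; Becker $26,100; Delacroix $235,000. Sum = $757,250.
Difference $757,300 − $757,250 = +$50 applied to largest allocation (Bergstrom): Bergstrom becomes $496,200.

Bergstrom: $496,200; Becker: $26,100; Delacroix: $235,000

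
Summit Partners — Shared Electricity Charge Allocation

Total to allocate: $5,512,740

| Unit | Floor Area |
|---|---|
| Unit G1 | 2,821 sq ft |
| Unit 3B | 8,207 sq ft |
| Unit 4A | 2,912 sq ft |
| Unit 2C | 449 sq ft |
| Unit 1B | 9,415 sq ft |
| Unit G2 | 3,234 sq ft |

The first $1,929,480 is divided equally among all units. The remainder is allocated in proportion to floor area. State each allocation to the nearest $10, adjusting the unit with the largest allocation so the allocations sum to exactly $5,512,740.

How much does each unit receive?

First tranche $1,929,480 split equally: $321,580 each.
Remainder $3,583,260 by floor area (total 27,038): Unit G1 373,858.14 → $373,860; Unit 3B 1,087,647.56 → $1,087,650; Unit 4A 385,918.08 → $385,920; Unit 2C 59,504.54 → $59,500; Unit 1B 1,247,739.95 → $1,247,740; Unit G2 428,591.72 → $428,590.
Totals: Unit G1 $321,580 + $373,860 = $695,440; Unit 3B $321,580 + $1,087,650 = $1,409,230; Unit 4A $321,580 + $385,920 = $707,500; Unit 2C $321,580 + $59,500 = $381,080; Unit 1B $321,580 + $1,247,740 = $1,569,320; Unit G2 $321,580 + $428,590 = $750,170.

Unit G1: $695,440; Unit 3B: $1,409,230; Unit 4A: $707,500; Unit 2C: $381,080; Unit 1B: $1,569,320; Unit G2: $750,170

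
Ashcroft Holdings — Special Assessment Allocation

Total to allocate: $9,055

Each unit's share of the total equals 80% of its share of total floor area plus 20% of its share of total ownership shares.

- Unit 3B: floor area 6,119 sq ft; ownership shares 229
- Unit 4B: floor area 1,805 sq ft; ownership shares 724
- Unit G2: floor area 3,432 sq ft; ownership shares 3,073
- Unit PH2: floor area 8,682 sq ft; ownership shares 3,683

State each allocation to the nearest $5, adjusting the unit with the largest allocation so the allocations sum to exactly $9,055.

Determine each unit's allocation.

Unit 3B: $2,265 · Unit 4B: $825 · Unit G2: $1,965 · Unit PH2: $4,000

Floor area total 20,038; ownership shares total 7,709.
Blended shares (80% floor area + 20% ownership shares): Unit 3B 0.2502; Unit 4B 0.0908; Unit G2 0.2167; Unit PH2 0.4422.
Pro-rata amounts: Unit 3B 2,265.90; Unit 4B 822.61; Unit G2 1,962.62; Unit PH2 4,003.87.
After rounding ($5): Unit 3B $2,265; Unit 4B $825; Unit G2 $1,965; Unit PH2 $4,005. Sum = $9,060.
Difference $9,055 − $9,060 = −$5 applied to largest allocation (Unit PH2): Unit PH2 becomes $4,000.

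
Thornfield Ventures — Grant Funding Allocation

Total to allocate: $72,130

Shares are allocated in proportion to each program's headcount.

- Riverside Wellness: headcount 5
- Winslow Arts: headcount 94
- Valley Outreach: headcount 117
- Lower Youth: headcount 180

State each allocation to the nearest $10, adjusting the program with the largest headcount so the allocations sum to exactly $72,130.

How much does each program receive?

Sum of headcount: 5 + 94 + 117 + 180 = 396.
Raw shares: Riverside Wellness 910.73; Winslow Arts 17,121.77; Valley Outreach 21,311.14; Lower Youth 32,786.36.
After rounding ($10): Riverside Wellness $910; Winslow Arts $17,120; Valley Outreach $21,310; Lower Youth $32,790. Sum = $72,130.
Sum already equals the total — no adjustment.

Riverside Wellness: $910 | Winslow Arts: $17,120 | Valley Outreach: $21,310 | Lower Youth: $32,790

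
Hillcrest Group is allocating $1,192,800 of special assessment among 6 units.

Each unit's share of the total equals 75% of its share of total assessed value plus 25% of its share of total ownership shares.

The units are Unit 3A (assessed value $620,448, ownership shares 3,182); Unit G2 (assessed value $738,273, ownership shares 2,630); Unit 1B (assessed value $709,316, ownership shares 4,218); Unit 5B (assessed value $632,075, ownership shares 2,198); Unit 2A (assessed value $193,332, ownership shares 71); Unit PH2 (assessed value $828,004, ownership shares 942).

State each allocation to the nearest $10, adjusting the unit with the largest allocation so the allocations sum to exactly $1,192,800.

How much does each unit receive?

Unit 3A: $220,810 | Unit G2: $236,700 | Unit 1B: $265,510 | Unit 5B: $201,450 | Unit 2A: $48,070 | Unit PH2: $220,260

Assessed value total 3,721,448; ownership shares total 13,241.
Blended shares (75% assessed value + 25% ownership shares): Unit 3A 0.1851; Unit G2 0.1984; Unit 1B 0.2226; Unit 5B 0.1689; Unit 2A 0.0403; Unit PH2 0.1847.
Unrounded shares: Unit 3A 220,811.37; Unit G2 236,703.79; Unit 1B 265,506.09; Unit 5B 201,445.76; Unit 2A 48,074.13; Unit PH2 220,258.87.
Rounded to nearest $10: Unit 3A $220,810; Unit G2 $236,700; Unit 1B $265,510; Unit 5B $201,450; Unit 2A $48,070; Unit PH2 $220,260. Sum = $1,192,800.
No rounding difference to absorb.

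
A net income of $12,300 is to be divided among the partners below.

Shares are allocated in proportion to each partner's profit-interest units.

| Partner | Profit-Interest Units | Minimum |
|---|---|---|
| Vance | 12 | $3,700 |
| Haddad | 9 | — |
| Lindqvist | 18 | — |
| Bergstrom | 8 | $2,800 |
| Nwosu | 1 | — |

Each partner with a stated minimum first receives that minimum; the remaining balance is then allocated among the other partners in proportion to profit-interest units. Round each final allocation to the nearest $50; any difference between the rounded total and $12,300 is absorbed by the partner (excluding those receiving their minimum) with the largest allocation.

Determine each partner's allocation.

Minimums first: Vance $3,700; Bergstrom $2,800. Remaining pool $5,800.
Remaining pool split over remaining profit-interest units 28: Haddad 1,864.29 → $1,850; Lindqvist 3,728.57 → $3,750; Nwosu 207.14 → $200.

Vance: $3,700 | Haddad: $1,850 | Lindqvist: $3,750 | Bergstrom: $2,800 | Nwosu: $200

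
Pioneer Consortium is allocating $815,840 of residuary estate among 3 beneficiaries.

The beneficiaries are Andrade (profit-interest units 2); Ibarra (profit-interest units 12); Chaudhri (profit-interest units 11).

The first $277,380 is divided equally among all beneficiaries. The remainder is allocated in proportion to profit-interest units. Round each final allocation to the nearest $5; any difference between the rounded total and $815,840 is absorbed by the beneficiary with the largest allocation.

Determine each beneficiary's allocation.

Andrade: $135,535 | Ibarra: $350,925 | Chaudhri: $329,380

$277,380 shared equally gives $92,460 per beneficiary.
Remainder $538,460 by profit-interest units (total 25): Andrade 43,076.80 → $43,075; Ibarra 258,460.80 → $258,460; Chaudhri 236,922.40 → $236,920.
Rounding difference +$5 on remainder applied to Ibarra.
Totals: Andrade $92,460 + $43,075 = $135,535; Ibarra $92,460 + $258,465 = $350,925; Chaudhri $92,460 + $236,920 = $329,380.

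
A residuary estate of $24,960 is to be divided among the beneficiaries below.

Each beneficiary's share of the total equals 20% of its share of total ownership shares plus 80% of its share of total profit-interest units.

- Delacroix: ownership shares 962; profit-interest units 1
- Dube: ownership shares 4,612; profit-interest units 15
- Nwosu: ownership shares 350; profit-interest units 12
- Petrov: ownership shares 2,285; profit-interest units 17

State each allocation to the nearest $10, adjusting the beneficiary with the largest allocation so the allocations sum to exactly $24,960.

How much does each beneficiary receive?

Delacroix: $1,030 | Dube: $9,460 | Nwosu: $5,540 | Petrov: $8,930

Totals — ownership shares 8,209, profit-interest units 45.
Composite weights (20% ownership shares + 80% profit-interest units): Delacroix 0.0412; Dube 0.3790; Nwosu 0.2219; Petrov 0.3579.
Pro-rata amounts: Delacroix 1,028.74; Dube 9,460.62; Nwosu 5,537.64; Petrov 8,933.00.
After rounding ($10): Delacroix $1,030; Dube $9,460; Nwosu $5,540; Petrov $8,930. Sum = $24,960.
Sum already equals the total — no adjustment.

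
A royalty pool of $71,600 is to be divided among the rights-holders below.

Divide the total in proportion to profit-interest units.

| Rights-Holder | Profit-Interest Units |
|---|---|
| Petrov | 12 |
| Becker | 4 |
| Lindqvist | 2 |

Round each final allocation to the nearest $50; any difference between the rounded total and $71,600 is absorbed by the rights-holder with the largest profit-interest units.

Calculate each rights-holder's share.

Combined profit-interest units = 12 + 4 + 2 = 18.
Unrounded shares: Petrov 47,733.33; Becker 15,911.11; Lindqvist 7,955.56.
At nearest $50: Petrov $47,750; Becker $15,900; Lindqvist $7,950. Sum = $71,600.
Rounded total matches; no reconciliation needed.

Petrov: $47,750 | Becker: $15,900 | Lindqvist: $7,950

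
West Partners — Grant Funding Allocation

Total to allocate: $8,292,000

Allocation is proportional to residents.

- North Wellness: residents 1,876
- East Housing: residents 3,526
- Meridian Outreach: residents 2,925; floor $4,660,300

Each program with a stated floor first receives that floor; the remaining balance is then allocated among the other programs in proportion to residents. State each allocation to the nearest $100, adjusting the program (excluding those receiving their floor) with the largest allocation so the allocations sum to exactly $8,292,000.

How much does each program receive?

North Wellness: $1,261,200 | East Housing: $2,370,500 | Meridian Outreach: $4,660,300

Guaranteed amounts: Meridian Outreach $4,660,300. Remaining pool $3,631,700.
Remaining pool split over remaining residents 5,402: North Wellness 1,261,212.37 → $1,261,200; East Housing 2,370,487.63 → $2,370,500.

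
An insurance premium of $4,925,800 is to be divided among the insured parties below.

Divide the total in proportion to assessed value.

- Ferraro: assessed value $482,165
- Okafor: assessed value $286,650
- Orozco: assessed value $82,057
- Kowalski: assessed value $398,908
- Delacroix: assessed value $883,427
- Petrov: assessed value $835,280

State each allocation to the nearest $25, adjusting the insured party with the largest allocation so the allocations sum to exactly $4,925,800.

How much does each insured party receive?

Ferraro: $800,075 · Okafor: $475,650 · Orozco: $136,150 · Kowalski: $661,925 · Delacroix: $1,465,975 · Petrov: $1,386,025

Sum of assessed value: 2,968,487.
Pro-rata amounts: Ferraro 482,165/2,968,487 × $4,925,800 = 800,087.17; Okafor 286,650/2,968,487 × $4,925,800 = 475,656.65; Orozco 82,057/2,968,487 × $4,925,800 = 136,162.42; Kowalski 398,908/2,968,487 × $4,925,800 = 661,933.51; Delacroix 883,427/2,968,487 × $4,925,800 = 1,465,926.82; Petrov 835,280/2,968,487 × $4,925,800 = 1,386,033.43.
After rounding ($25): Ferraro $800,075; Okafor $475,650; Orozco $136,150; Kowalski $661,925; Delacroix $1,465,925; Petrov $1,386,025. Sum = $4,925,750.
Difference $4,925,800 − $4,925,750 = +$50 applied to largest allocation (Delacroix): Delacroix becomes $1,465,975.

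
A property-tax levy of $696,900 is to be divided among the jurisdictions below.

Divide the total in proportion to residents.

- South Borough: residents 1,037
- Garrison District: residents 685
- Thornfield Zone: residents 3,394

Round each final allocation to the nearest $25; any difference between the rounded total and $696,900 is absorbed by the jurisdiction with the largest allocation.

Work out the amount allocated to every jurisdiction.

Residents total: 5,116.
Pro-rata amounts: South Borough 1,037/5,116 × $696,900 = 141,259.83; Garrison District 685/5,116 × $696,900 = 93,310.50; Thornfield Zone 3,394/5,116 × $696,900 = 462,329.67.
Rounded to nearest $25: South Borough $141,250; Garrison District $93,300; Thornfield Zone $462,325. Sum = $696,875.
Difference $696,900 − $696,875 = +$25 applied to largest allocation (Thornfield Zone): Thornfield Zone becomes $462,350.

South Borough: $141,250 | Garrison District: $93,300 | Thornfield Zone: $462,350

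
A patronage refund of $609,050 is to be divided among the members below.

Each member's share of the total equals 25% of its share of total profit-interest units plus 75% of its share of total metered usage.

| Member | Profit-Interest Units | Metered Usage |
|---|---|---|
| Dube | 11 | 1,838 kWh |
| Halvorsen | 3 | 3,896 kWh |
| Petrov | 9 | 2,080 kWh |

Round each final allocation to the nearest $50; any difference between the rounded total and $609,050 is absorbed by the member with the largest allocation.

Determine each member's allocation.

Dube: $180,250 | Halvorsen: $247,650 | Petrov: $181,150

Totals — profit-interest units 23, metered usage 7,814.
Blended shares (25% profit-interest units + 75% metered usage): Dube 0.2960; Halvorsen 0.4066; Petrov 0.2975.
Unrounded shares: Dube 180,266.22; Halvorsen 247,611.04; Petrov 181,172.74.
Rounded to nearest $50: Dube $180,250; Halvorsen $247,600; Petrov $181,150. Sum = $609,000.
Difference $609,050 − $609,000 = +$50 applied to largest allocation (Halvorsen): Halvorsen becomes $247,650.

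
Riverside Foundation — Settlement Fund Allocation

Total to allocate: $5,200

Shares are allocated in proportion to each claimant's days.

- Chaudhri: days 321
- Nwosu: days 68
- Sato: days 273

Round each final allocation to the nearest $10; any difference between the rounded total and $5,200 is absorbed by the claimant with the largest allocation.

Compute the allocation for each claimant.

Chaudhri: $2,530; Nwosu: $530; Sato: $2,140

Days total: 662.
Proportional shares: Chaudhri 321/662 × $5,200 = 2,521.45; Nwosu 68/662 × $5,200 = 534.14; Sato 273/662 × $5,200 = 2,144.41.
Rounded to nearest $10: Chaudhri $2,520; Nwosu $530; Sato $2,140. Sum = $5,190.
Difference $5,200 − $5,190 = +$10 applied to largest allocation (Chaudhri): Chaudhri becomes $2,530.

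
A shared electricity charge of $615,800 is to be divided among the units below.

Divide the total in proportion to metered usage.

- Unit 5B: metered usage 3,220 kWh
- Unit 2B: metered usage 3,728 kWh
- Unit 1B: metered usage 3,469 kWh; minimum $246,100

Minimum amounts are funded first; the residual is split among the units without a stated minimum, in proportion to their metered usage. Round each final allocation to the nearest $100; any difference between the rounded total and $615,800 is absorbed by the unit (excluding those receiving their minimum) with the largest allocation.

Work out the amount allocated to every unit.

Unit 5B: $171,300; Unit 2B: $198,400; Unit 1B: $246,100

Minimums first: Unit 1B $246,100. Balance $369,700.
Balance split over remaining metered usage 6,948: Unit 5B 171,334.77 → $171,300; Unit 2B 198,365.23 → $198,400.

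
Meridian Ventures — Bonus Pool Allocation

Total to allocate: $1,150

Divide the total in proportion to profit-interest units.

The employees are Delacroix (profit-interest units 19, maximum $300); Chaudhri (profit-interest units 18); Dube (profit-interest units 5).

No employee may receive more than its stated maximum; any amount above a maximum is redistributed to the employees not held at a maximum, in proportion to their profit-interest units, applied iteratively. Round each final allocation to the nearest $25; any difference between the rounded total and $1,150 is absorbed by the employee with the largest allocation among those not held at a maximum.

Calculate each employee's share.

Delacroix: $300; Chaudhri: $675; Dube: $175

Total profit-interest units = 42.
Pro-rata shares before constraints: Delacroix 520.24; Chaudhri 492.86; Dube 136.90.
Held at cap: Delacroix ($300); residual $850 reallocated over remaining profit-interest units 23.
Shares after redistribution: Chaudhri 665.22 → $675; Dube 184.78 → $175.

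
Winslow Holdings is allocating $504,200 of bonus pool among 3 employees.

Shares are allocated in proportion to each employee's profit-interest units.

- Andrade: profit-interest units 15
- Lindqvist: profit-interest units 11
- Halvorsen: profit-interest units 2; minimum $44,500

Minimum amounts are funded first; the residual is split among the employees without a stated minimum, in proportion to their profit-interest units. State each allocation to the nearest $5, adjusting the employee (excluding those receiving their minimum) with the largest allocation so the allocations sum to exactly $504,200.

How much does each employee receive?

Andrade: $265,210; Lindqvist: $194,490; Halvorsen: $44,500

Fund the minimums — Halvorsen $44,500. Remaining pool $459,700.
Remaining pool split over remaining profit-interest units 26: Andrade 265,211.54 → $265,210; Lindqvist 194,488.46 → $194,490.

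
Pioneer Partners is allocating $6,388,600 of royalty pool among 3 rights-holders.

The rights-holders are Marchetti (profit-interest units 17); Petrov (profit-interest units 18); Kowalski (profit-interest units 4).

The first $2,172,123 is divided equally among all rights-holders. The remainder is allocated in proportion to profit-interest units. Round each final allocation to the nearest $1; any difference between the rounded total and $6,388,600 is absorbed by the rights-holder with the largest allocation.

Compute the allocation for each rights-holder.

Marchetti: $2,561,993; Petrov: $2,670,107; Kowalski: $1,156,500

Equal tier: $2,172,123 ÷ 3 = $724,041 apiece.
Remainder $4,216,477 by profit-interest units (total 39): Marchetti 1,837,951.51 → $1,837,952; Petrov 1,946,066.31 → $1,946,066; Kowalski 432,459.18 → $432,459.
Totals: Marchetti $724,041 + $1,837,952 = $2,561,993; Petrov $724,041 + $1,946,066 = $2,670,107; Kowalski $724,041 + $432,459 = $1,156,500.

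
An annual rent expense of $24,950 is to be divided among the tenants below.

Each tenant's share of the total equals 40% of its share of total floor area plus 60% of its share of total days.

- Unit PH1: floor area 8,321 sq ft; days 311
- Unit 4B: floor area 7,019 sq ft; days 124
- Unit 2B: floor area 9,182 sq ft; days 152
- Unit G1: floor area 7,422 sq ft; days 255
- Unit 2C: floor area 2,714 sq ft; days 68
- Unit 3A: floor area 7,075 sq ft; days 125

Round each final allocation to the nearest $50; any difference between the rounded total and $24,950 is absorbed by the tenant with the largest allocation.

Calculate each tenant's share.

Unit PH1: $6,500; Unit 4B: $3,450; Unit 2B: $4,400; Unit G1: $5,450; Unit 2C: $1,650; Unit 3A: $3,500

Floor area total 41,733; days total 1,035.
Composite weights (40% floor area + 60% days): Unit PH1 0.2600; Unit 4B 0.1392; Unit 2B 0.1761; Unit G1 0.2190; Unit 2C 0.0654; Unit 3A 0.1403.
Raw shares: Unit PH1 6,488.11; Unit 4B 3,472.03; Unit 2B 4,394.27; Unit G1 5,463.15; Unit 2C 1,632.56; Unit 3A 3,499.88.
At nearest $50: Unit PH1 $6,500; Unit 4B $3,450; Unit 2B $4,400; Unit G1 $5,450; Unit 2C $1,650; Unit 3A $3,500. Sum = $24,950.
No rounding difference to absorb.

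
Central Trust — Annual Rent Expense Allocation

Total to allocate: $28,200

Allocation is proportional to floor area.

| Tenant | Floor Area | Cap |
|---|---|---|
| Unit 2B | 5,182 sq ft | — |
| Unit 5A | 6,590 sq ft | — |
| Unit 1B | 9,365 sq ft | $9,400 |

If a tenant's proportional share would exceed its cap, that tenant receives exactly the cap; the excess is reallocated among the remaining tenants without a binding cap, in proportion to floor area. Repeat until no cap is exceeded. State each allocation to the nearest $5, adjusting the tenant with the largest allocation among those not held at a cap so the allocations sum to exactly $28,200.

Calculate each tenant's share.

Total floor area = 21,137.
Pro-rata shares before constraints: Unit 2B 6,913.58; Unit 5A 8,792.07; Unit 1B 12,494.35.
Held at cap: Unit 1B ($9,400); remaining pool $18,800 reallocated over remaining floor area 11,772.
Remaining shares: Unit 2B 8,275.71 → $8,275; Unit 5A 10,524.29 → $10,525.

Unit 2B: $8,275 | Unit 5A: $10,525 | Unit 1B: $9,400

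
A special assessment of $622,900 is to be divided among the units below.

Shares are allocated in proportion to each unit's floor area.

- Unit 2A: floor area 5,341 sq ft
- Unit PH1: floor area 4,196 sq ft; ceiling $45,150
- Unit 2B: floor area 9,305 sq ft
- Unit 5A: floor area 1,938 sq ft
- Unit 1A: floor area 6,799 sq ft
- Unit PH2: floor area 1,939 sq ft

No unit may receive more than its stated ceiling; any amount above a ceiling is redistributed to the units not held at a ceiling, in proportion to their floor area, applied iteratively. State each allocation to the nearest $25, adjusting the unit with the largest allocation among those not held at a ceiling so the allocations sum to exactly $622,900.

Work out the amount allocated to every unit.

Unit 2A: $121,850 | Unit PH1: $45,150 | Unit 2B: $212,300 | Unit 5A: $44,225 | Unit 1A: $155,125 | Unit PH2: $44,250

Combined floor area = 29,518.
Pro-rata shares before constraints: Unit 2A 112,707.80; Unit PH1 88,545.58; Unit 2B 196,357.63; Unit 5A 40,896.41; Unit 1A 143,475.07; Unit PH2 40,917.51.
Capped: Unit PH1 ($45,150); balance $577,750 reallocated over remaining floor area 25,322.
Remaining shares: Unit 2A 121,860.94 → $121,850; Unit 2B 212,304.07 → $212,300; Unit 5A 44,217.66 → $44,225; Unit 1A 155,126.86 → $155,125; Unit PH2 44,240.47 → $44,250.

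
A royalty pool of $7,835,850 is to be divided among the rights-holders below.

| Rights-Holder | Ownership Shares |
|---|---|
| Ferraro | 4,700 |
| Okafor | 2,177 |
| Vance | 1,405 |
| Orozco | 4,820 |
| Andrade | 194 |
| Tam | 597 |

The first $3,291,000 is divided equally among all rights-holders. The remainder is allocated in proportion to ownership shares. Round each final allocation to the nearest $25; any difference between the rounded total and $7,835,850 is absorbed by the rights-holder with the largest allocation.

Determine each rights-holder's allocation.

Ferraro: $2,086,025; Okafor: $1,260,675; Vance: $1,008,125; Orozco: $2,125,250; Andrade: $611,975; Tam: $743,800

$3,291,000 shared equally gives $548,500 per rights-holder.
Remainder $4,544,850 by ownership shares (total 13,893): Ferraro 1,537,522.13 → $1,537,525; Okafor 712,167.17 → $712,175; Vance 459,620.98 → $459,625; Orozco 1,576,778.02 → $1,576,775; Andrade 63,463.68 → $63,475; Tam 195,298.02 → $195,300.
Rounding difference −$25 on remainder applied to Orozco.
Totals: Ferraro $548,500 + $1,537,525 = $2,086,025; Okafor $548,500 + $712,175 = $1,260,675; Vance $548,500 + $459,625 = $1,008,125; Orozco $548,500 + $1,576,750 = $2,125,250; Andrade $548,500 + $63,475 = $611,975; Tam $548,500 + $195,300 = $743,800.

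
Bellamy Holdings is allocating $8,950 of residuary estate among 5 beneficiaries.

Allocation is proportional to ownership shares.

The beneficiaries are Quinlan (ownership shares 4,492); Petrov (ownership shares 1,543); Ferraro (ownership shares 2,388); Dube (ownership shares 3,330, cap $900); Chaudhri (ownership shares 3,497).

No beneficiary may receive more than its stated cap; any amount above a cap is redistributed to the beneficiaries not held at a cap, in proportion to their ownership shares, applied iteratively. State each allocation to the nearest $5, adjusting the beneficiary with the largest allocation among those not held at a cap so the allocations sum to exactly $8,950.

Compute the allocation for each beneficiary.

Quinlan: $3,035; Petrov: $1,040; Ferraro: $1,615; Dube: $900; Chaudhri: $2,360

Sum of ownership shares: 15,250.
Pro-rata shares before constraints: Quinlan 2,636.29; Petrov 905.56; Ferraro 1,401.48; Dube 1,954.33; Chaudhri 2,052.34.
Capped: Dube ($900); residual $8,050 reallocated over remaining ownership shares 11,920.
Shares after redistribution: Quinlan 3,033.61 → $3,035; Petrov 1,042.04 → $1,040; Ferraro 1,612.70 → $1,615; Chaudhri 2,361.65 → $2,360.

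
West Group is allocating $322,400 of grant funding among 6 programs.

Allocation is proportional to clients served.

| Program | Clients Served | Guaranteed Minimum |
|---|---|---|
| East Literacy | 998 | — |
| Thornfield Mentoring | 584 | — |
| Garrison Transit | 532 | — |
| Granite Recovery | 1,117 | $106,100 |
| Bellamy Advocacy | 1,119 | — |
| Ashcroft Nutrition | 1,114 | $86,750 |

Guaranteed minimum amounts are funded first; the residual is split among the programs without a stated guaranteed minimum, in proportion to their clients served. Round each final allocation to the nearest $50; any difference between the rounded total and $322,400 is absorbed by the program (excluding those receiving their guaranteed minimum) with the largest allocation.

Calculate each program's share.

East Literacy: $40,000; Thornfield Mentoring: $23,400; Garrison Transit: $21,300; Granite Recovery: $106,100; Bellamy Advocacy: $44,850; Ashcroft Nutrition: $86,750

Fund the minimums — Granite Recovery $106,100; Ashcroft Nutrition $86,750. Remaining pool $129,550.
Remaining pool split over remaining clients served 3,233: East Literacy 39,991.00 → $40,000; Thornfield Mentoring 23,401.55 → $23,400; Garrison Transit 21,317.85 → $21,300; Bellamy Advocacy 44,839.61 → $44,850.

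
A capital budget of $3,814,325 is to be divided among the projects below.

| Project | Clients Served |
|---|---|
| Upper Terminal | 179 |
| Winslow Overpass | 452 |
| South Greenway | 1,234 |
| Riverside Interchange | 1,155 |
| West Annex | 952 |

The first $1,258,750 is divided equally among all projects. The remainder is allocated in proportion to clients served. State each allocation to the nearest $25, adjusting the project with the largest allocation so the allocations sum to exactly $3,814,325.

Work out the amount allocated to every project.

First tranche $1,258,750 split equally: $251,750 each.
Remainder $2,555,575 by clients served (total 3,972): Upper Terminal 115,168.16 → $115,175; Winslow Overpass 290,815.68 → $290,825; South Greenway 793,952.56 → $793,950; Riverside Interchange 743,124.15 → $743,125; West Annex 612,514.45 → $612,525.
Rounding difference −$25 on remainder applied to South Greenway.
Totals: Upper Terminal $251,750 + $115,175 = $366,925; Winslow Overpass $251,750 + $290,825 = $542,575; South Greenway $251,750 + $793,925 = $1,045,675; Riverside Interchange $251,750 + $743,125 = $994,875; West Annex $251,750 + $612,525 = $864,275.

Upper Terminal: $366,925; Winslow Overpass: $542,575; South Greenway: $1,045,675; Riverside Interchange: $994,875; West Annex: $864,275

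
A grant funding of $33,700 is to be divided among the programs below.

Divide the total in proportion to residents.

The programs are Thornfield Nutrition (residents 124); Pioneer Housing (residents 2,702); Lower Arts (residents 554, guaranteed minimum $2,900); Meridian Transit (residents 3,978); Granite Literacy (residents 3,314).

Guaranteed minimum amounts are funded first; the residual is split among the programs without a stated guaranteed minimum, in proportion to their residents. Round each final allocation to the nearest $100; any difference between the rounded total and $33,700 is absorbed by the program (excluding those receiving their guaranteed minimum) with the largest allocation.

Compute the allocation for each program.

Thornfield Nutrition: $400 · Pioneer Housing: $8,200 · Lower Arts: $2,900 · Meridian Transit: $12,100 · Granite Literacy: $10,100

Guaranteed amounts: Lower Arts $2,900. Residual $30,800.
Residual split over remaining residents 10,118: Thornfield Nutrition 377.47 → $400; Pioneer Housing 8,225.10 → $8,200; Meridian Transit 12,109.35 → $12,100; Granite Literacy 10,088.08 → $10,100.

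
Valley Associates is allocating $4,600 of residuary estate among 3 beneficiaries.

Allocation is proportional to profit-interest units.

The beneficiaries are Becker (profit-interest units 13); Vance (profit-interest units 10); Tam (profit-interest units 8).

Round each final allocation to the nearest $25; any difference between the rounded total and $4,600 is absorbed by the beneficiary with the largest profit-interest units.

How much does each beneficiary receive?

Becker: $1,950 | Vance: $1,475 | Tam: $1,175

Profit-interest units total: 31.
Proportional shares: Becker 13/31 × $4,600 = 1,929.03; Vance 10/31 × $4,600 = 1,483.87; Tam 8/31 × $4,600 = 1,187.10.
At nearest $25: Becker $1,925; Vance $1,475; Tam $1,175. Sum = $4,575.
Difference $4,600 − $4,575 = +$25 applied to largest profit-interest units (Becker): Becker becomes $1,950.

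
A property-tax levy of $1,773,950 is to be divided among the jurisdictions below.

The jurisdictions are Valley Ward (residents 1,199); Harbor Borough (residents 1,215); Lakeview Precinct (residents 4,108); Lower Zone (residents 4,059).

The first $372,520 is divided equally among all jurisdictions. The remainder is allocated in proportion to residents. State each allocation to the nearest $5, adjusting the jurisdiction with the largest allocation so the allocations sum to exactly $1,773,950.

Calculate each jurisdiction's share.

Valley Ward: $251,935 · Harbor Borough: $254,055 · Lakeview Precinct: $637,225 · Lower Zone: $630,735

Equal tier: $372,520 ÷ 4 = $93,130 apiece.
Remainder $1,401,430 by residents (total 10,581): Valley Ward 158,804.89 → $158,805; Harbor Borough 160,924.06 → $160,925; Lakeview Precinct 544,095.50 → $544,095; Lower Zone 537,605.55 → $537,605.
Totals: Valley Ward $93,130 + $158,805 = $251,935; Harbor Borough $93,130 + $160,925 = $254,055; Lakeview Precinct $93,130 + $544,095 = $637,225; Lower Zone $93,130 + $537,605 = $630,735.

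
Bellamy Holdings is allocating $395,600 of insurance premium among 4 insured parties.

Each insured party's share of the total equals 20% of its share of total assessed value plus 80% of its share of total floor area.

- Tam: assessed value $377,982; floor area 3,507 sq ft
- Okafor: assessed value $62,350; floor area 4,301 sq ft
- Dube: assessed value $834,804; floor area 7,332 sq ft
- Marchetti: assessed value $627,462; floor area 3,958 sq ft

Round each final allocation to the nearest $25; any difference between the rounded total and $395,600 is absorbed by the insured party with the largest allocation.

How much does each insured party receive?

Assessed value total 1,902,598; floor area total 19,098.
Combined weights (20% assessed value + 80% floor area): Tam 0.1866; Okafor 0.1867; Dube 0.3949; Marchetti 0.2318.
Pro-rata amounts: Tam 73,834.26; Okafor 73,866.30; Dube 156,216.80; Marchetti 91,682.64.
Rounded to nearest $25: Tam $73,825; Okafor $73,875; Dube $156,225; Marchetti $91,675. Sum = $395,600.
Sum already equals the total — no adjustment.

Tam: $73,825 | Okafor: $73,875 | Dube: $156,225 | Marchetti: $91,675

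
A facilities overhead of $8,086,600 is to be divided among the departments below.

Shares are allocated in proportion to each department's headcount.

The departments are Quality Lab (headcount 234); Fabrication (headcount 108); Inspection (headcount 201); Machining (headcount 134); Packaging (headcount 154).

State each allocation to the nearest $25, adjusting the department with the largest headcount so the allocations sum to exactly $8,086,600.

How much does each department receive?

Quality Lab: $2,277,075 · Fabrication: $1,050,975 · Inspection: $1,955,975 · Machining: $1,303,975 · Packaging: $1,498,600

Combined headcount = 831.
Unrounded shares: Quality Lab 234/831 × $8,086,600 = 2,277,093.14; Fabrication 108/831 × $8,086,600 = 1,050,966.06; Inspection 201/831 × $8,086,600 = 1,955,964.62; Machining 134/831 × $8,086,600 = 1,303,976.41; Packaging 154/831 × $8,086,600 = 1,498,599.76.
Rounded to nearest $25: Quality Lab $2,277,100; Fabrication $1,050,975; Inspection $1,955,975; Machining $1,303,975; Packaging $1,498,600. Sum = $8,086,625.
Difference $8,086,600 − $8,086,625 = −$25 applied to largest headcount (Quality Lab): Quality Lab becomes $2,277,075.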